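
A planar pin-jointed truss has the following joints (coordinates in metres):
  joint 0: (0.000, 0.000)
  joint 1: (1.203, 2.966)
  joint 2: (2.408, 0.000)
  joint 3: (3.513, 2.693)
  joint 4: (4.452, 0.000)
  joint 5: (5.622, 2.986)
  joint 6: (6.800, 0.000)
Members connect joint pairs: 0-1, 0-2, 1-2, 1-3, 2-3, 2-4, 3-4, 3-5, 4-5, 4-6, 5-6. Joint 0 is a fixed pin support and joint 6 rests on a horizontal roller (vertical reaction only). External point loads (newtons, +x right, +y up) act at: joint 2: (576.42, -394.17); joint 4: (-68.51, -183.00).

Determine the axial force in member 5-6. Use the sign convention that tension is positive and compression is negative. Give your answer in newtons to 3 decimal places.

N=7 nodes, M=11 members, R=3 reactions → 2N=14, M+R=14
member 0 (0-1): L=3.2007, (cx,cy)=(0.3759,0.9267)
member 1 (0-2): L=2.4080, (cx,cy)=(1.0000,0.0000)
member 2 (1-2): L=3.2014, (cx,cy)=(0.3764,-0.9265)
member 3 (1-3): L=2.3261, (cx,cy)=(0.9931,-0.1174)
member 4 (2-3): L=2.9109, (cx,cy)=(0.3796,0.9251)
member 5 (2-4): L=2.0440, (cx,cy)=(1.0000,0.0000)
member 6 (3-4): L=2.8520, (cx,cy)=(0.3292,-0.9442)
member 7 (3-5): L=2.1293, (cx,cy)=(0.9905,0.1376)
member 8 (4-5): L=3.2070, (cx,cy)=(0.3648,0.9311)
member 9 (4-6): L=2.3480, (cx,cy)=(1.0000,0.0000)
member 10 (5-6): L=3.2100, (cx,cy)=(0.3670,-0.9302)
solve A·x = −loads:
  F[0-1] = -342.9200 N (compression)
  F[0-2] = +636.7990 N (tension)
  F[1-2] = +377.5707 N (tension)
  F[1-3] = -272.8903 N (compression)
  F[2-3] = +47.9556 N (tension)
  F[2-4] = +184.2899 N (tension)
  F[3-4] = -112.6427 N (compression)
  F[3-5] = -217.7851 N (compression)
  F[4-5] = +310.7825 N (tension)
  F[4-6] = +102.3328 N (tension)
  F[5-6] = -278.8496 N (compression)
  Rx@0 = -507.9100 N
  Ry@0 = +317.7763 N
  Ry@6 = +259.3937 N

-278.850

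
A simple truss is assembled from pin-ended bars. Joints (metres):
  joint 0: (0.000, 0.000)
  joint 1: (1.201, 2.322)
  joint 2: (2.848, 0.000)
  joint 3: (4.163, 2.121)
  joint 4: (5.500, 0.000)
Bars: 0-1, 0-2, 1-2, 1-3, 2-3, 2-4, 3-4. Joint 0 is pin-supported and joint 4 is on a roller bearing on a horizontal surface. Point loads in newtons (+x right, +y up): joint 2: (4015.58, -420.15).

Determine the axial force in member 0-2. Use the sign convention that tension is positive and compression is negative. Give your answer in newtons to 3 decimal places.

4120.364

N=5 nodes, M=7 members, R=3 reactions → 2N=10, M+R=10
member 0 (0-1): L=2.6142, (cx,cy)=(0.4594,0.8882)
member 1 (0-2): L=2.8480, (cx,cy)=(1.0000,0.0000)
member 2 (1-2): L=2.8468, (cx,cy)=(0.5785,-0.8157)
member 3 (1-3): L=2.9688, (cx,cy)=(0.9977,-0.0677)
member 4 (2-3): L=2.4956, (cx,cy)=(0.5269,0.8499)
member 5 (2-4): L=2.6520, (cx,cy)=(1.0000,0.0000)
member 6 (3-4): L=2.5072, (cx,cy)=(0.5333,-0.8460)
solve A·x = −loads:
  F[0-1] = -228.0831 N (compression)
  F[0-2] = +4120.3642 N (tension)
  F[1-2] = +270.0947 N (tension)
  F[1-3] = -261.6461 N (compression)
  F[2-3] = +235.1399 N (tension)
  F[2-4] = +137.1426 N (tension)
  F[3-4] = -257.1790 N (compression)
  Rx@0 = -4015.5800 N
  Ry@0 = +202.5887 N
  Ry@4 = +217.5613 N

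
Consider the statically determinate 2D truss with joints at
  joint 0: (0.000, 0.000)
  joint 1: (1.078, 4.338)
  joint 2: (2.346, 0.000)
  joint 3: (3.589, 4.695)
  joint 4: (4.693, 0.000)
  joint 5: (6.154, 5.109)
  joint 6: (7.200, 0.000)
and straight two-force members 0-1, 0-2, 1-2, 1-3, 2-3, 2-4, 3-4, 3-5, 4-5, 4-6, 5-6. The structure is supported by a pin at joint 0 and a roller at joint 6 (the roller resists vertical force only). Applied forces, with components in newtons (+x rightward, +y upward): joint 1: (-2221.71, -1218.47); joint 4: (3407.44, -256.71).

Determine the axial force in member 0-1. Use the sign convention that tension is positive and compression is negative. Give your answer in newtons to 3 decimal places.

-2538.943

N=7 nodes, M=11 members, R=3 reactions → 2N=14, M+R=14
member 0 (0-1): L=4.4699, (cx,cy)=(0.2412,0.9705)
member 1 (0-2): L=2.3460, (cx,cy)=(1.0000,0.0000)
member 2 (1-2): L=4.5195, (cx,cy)=(0.2806,-0.9598)
member 3 (1-3): L=2.5363, (cx,cy)=(0.9900,0.1408)
member 4 (2-3): L=4.8568, (cx,cy)=(0.2559,0.9667)
member 5 (2-4): L=2.3470, (cx,cy)=(1.0000,0.0000)
member 6 (3-4): L=4.8231, (cx,cy)=(0.2289,-0.9734)
member 7 (3-5): L=2.5982, (cx,cy)=(0.9872,0.1593)
member 8 (4-5): L=5.3138, (cx,cy)=(0.2749,0.9615)
member 9 (4-6): L=2.5070, (cx,cy)=(1.0000,0.0000)
member 10 (5-6): L=5.2150, (cx,cy)=(0.2006,-0.9797)
solve A·x = −loads:
  F[0-1] = -2538.9435 N (compression)
  F[0-2] = +1798.0388 N (tension)
  F[1-2] = +1474.7547 N (tension)
  F[1-3] = +1207.6666 N (tension)
  F[2-3] = -1464.2917 N (compression)
  F[2-4] = +2586.5564 N (tension)
  F[3-4] = +1363.8493 N (tension)
  F[3-5] = +515.2811 N (tension)
  F[4-5] = -1113.8568 N (compression)
  F[4-6] = -202.4484 N (compression)
  F[5-6] = +1009.3348 N (tension)
  Rx@0 = -1185.7300 N
  Ry@0 = +2464.0032 N
  Ry@6 = -988.8232 N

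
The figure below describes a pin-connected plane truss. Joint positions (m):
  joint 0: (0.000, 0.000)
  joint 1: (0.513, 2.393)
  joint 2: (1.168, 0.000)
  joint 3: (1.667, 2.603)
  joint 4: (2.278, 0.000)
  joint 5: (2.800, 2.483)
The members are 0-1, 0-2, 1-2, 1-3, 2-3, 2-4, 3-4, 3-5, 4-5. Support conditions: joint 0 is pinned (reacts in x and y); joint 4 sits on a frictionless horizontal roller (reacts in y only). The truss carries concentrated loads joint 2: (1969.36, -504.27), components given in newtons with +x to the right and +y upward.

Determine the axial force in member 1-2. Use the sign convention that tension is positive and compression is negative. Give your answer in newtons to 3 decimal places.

233.200

N=6 nodes, M=9 members, R=3 reactions → 2N=12, M+R=12
member 0 (0-1): L=2.4474, (cx,cy)=(0.2096,0.9778)
member 1 (0-2): L=1.1680, (cx,cy)=(1.0000,0.0000)
member 2 (1-2): L=2.4810, (cx,cy)=(0.2640,-0.9645)
member 3 (1-3): L=1.1730, (cx,cy)=(0.9838,0.1790)
member 4 (2-3): L=2.6504, (cx,cy)=(0.1883,0.9821)
member 5 (2-4): L=1.1100, (cx,cy)=(1.0000,0.0000)
member 6 (3-4): L=2.6737, (cx,cy)=(0.2285,-0.9735)
member 7 (3-5): L=1.1393, (cx,cy)=(0.9944,-0.1053)
member 8 (4-5): L=2.5373, (cx,cy)=(0.2057,0.9786)
solve A·x = −loads:
  F[0-1] = -251.2981 N (compression)
  F[0-2] = +2022.0353 N (tension)
  F[1-2] = +233.1999 N (tension)
  F[1-3] = -116.1172 N (compression)
  F[2-3] = +284.4303 N (tension)
  F[2-4] = +60.6903 N (tension)
  F[3-4] = -265.5820 N (compression)
  F[3-5] = -0.0000 N (tension)
  F[4-5] = +0.0000 N (tension)
  Rx@0 = -1969.3600 N
  Ry@0 = +245.7154 N
  Ry@4 = +258.5546 N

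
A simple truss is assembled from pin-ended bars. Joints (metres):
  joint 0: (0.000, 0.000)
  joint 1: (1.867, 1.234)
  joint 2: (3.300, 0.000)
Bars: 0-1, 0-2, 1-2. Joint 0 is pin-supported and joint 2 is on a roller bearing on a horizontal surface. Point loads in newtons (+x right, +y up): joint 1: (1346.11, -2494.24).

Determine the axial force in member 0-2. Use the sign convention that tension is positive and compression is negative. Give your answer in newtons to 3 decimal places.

2223.239

N=3 nodes, M=3 members, R=3 reactions → 2N=6, M+R=6
member 0 (0-1): L=2.2380, (cx,cy)=(0.8342,0.5514)
member 1 (0-2): L=3.3000, (cx,cy)=(1.0000,0.0000)
member 2 (1-2): L=1.8911, (cx,cy)=(0.7578,-0.6525)
solve A·x = −loads:
  F[0-1] = -1051.4061 N (compression)
  F[0-2] = +2223.2388 N (tension)
  F[1-2] = -2933.9557 N (compression)
  Rx@0 = -1346.1100 N
  Ry@0 = +579.7413 N
  Ry@2 = +1914.4987 N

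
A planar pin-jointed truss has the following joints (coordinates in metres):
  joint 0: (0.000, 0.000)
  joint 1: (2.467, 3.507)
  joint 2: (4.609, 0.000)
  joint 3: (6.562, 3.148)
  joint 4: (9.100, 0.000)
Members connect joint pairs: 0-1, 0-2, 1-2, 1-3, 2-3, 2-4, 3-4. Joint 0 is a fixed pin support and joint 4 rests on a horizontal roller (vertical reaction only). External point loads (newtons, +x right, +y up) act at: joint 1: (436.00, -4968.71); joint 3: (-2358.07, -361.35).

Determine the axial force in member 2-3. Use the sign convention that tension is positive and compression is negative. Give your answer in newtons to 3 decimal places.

N=5 nodes, M=7 members, R=3 reactions → 2N=10, M+R=10
member 0 (0-1): L=4.2878, (cx,cy)=(0.5754,0.8179)
member 1 (0-2): L=4.6090, (cx,cy)=(1.0000,0.0000)
member 2 (1-2): L=4.1094, (cx,cy)=(0.5212,-0.8534)
member 3 (1-3): L=4.1107, (cx,cy)=(0.9962,-0.0873)
member 4 (2-3): L=3.7046, (cx,cy)=(0.5272,0.8498)
member 5 (2-4): L=4.4910, (cx,cy)=(1.0000,0.0000)
member 6 (3-4): L=4.0437, (cx,cy)=(0.6276,-0.7785)
solve A·x = −loads:
  F[0-1] = -5343.1555 N (compression)
  F[0-2] = +1152.1399 N (tension)
  F[1-2] = -360.0160 N (compression)
  F[1-3] = -3335.2976 N (compression)
  F[2-3] = +361.5647 N (tension)
  F[2-4] = +773.8738 N (tension)
  F[3-4] = -1232.9780 N (compression)
  Rx@0 = +1922.0700 N
  Ry@0 = +4370.1881 N
  Ry@4 = +959.8719 N

361.565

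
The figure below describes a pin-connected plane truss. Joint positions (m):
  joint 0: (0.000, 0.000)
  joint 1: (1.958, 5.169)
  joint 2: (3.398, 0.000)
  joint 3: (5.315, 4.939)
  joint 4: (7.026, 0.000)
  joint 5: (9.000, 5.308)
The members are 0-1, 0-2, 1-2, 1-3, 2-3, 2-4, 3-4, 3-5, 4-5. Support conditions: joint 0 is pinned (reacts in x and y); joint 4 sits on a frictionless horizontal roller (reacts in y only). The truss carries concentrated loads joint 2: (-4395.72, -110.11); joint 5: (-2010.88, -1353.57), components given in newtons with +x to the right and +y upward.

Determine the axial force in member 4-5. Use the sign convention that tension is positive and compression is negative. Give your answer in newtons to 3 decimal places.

-1276.857

N=6 nodes, M=9 members, R=3 reactions → 2N=12, M+R=12
member 0 (0-1): L=5.5274, (cx,cy)=(0.3542,0.9352)
member 1 (0-2): L=3.3980, (cx,cy)=(1.0000,0.0000)
member 2 (1-2): L=5.3658, (cx,cy)=(0.2684,-0.9633)
member 3 (1-3): L=3.3649, (cx,cy)=(0.9977,-0.0684)
member 4 (2-3): L=5.2980, (cx,cy)=(0.3618,0.9322)
member 5 (2-4): L=3.6280, (cx,cy)=(1.0000,0.0000)
member 6 (3-4): L=5.2270, (cx,cy)=(0.3273,-0.9449)
member 7 (3-5): L=3.7034, (cx,cy)=(0.9950,0.0996)
member 8 (4-5): L=5.6632, (cx,cy)=(0.3486,0.9373)
solve A·x = −loads:
  F[0-1] = -1278.6541 N (compression)
  F[0-2] = -5953.6569 N (compression)
  F[1-2] = +1298.2694 N (tension)
  F[1-3] = -803.2313 N (compression)
  F[2-3] = -1223.4331 N (compression)
  F[2-4] = -766.8453 N (compression)
  F[3-4] = +982.9953 N (tension)
  F[3-5] = -1573.6397 N (compression)
  F[4-5] = -1276.8565 N (compression)
  Rx@0 = +6406.6000 N
  Ry@0 = +1195.7419 N
  Ry@4 = +267.9381 N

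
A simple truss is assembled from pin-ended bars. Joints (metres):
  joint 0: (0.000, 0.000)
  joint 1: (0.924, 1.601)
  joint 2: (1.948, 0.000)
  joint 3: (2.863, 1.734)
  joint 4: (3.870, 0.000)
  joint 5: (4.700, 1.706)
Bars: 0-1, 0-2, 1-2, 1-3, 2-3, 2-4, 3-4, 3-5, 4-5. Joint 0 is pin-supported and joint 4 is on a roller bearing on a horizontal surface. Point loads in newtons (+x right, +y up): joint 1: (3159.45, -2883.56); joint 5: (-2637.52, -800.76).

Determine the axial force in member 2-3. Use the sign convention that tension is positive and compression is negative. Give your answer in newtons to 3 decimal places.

1403.427

N=6 nodes, M=9 members, R=3 reactions → 2N=12, M+R=12
member 0 (0-1): L=1.8485, (cx,cy)=(0.4999,0.8661)
member 1 (0-2): L=1.9480, (cx,cy)=(1.0000,0.0000)
member 2 (1-2): L=1.9005, (cx,cy)=(0.5388,-0.8424)
member 3 (1-3): L=1.9436, (cx,cy)=(0.9977,0.0684)
member 4 (2-3): L=1.9606, (cx,cy)=(0.4667,0.8844)
member 5 (2-4): L=1.9220, (cx,cy)=(1.0000,0.0000)
member 6 (3-4): L=2.0052, (cx,cy)=(0.5022,-0.8648)
member 7 (3-5): L=1.8372, (cx,cy)=(0.9999,-0.0152)
member 8 (4-5): L=1.8972, (cx,cy)=(0.4375,0.8992)
solve A·x = −loads:
  F[0-1] = -2169.4652 N (compression)
  F[0-2] = +1606.3653 N (tension)
  F[1-2] = -1473.3895 N (compression)
  F[1-3] = -3458.1076 N (compression)
  F[2-3] = +1403.4274 N (tension)
  F[2-4] = +157.5127 N (tension)
  F[3-4] = -1122.3596 N (compression)
  F[3-5] = -2231.6478 N (compression)
  F[4-5] = -928.3243 N (compression)
  Rx@0 = -521.9300 N
  Ry@0 = +1878.9836 N
  Ry@4 = +1805.3364 N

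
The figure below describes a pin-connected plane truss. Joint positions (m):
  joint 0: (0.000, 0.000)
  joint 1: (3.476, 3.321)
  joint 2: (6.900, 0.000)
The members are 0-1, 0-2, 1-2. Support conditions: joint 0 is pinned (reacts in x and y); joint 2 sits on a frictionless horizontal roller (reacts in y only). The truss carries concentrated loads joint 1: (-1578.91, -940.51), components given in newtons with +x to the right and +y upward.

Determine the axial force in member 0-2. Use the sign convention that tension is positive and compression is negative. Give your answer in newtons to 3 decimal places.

N=3 nodes, M=3 members, R=3 reactions → 2N=6, M+R=6
member 0 (0-1): L=4.8075, (cx,cy)=(0.7230,0.6908)
member 1 (0-2): L=6.9000, (cx,cy)=(1.0000,0.0000)
member 2 (1-2): L=4.7700, (cx,cy)=(0.7178,-0.6962)
solve A·x = −loads:
  F[0-1] = -1775.6853 N (compression)
  F[0-2] = -295.0118 N (compression)
  F[1-2] = +410.9824 N (tension)
  Rx@0 = +1578.9100 N
  Ry@0 = +1226.6473 N
  Ry@2 = -286.1373 N

-295.012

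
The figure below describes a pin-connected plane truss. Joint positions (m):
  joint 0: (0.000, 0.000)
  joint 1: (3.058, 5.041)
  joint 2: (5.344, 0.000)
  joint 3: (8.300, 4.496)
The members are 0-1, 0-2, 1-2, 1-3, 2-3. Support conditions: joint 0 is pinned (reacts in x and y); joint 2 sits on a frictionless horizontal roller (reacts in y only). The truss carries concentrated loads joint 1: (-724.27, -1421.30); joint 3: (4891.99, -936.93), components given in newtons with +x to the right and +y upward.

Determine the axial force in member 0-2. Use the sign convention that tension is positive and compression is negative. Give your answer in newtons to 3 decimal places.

N=4 nodes, M=5 members, R=3 reactions → 2N=8, M+R=8
member 0 (0-1): L=5.8960, (cx,cy)=(0.5187,0.8550)
member 1 (0-2): L=5.3440, (cx,cy)=(1.0000,0.0000)
member 2 (1-2): L=5.5351, (cx,cy)=(0.4130,-0.9107)
member 3 (1-3): L=5.2703, (cx,cy)=(0.9946,-0.1034)
member 4 (2-3): L=5.3807, (cx,cy)=(0.5494,0.8356)
solve A·x = −loads:
  F[0-1] = +3909.7589 N (tension)
  F[0-2] = +2139.9040 N (tension)
  F[1-2] = -5819.6043 N (compression)
  F[1-3] = +5183.3701 N (tension)
  F[2-3] = -479.8050 N (compression)
  Rx@0 = -4167.7200 N
  Ry@0 = -3342.7798 N
  Ry@2 = +5701.0098 N

2139.904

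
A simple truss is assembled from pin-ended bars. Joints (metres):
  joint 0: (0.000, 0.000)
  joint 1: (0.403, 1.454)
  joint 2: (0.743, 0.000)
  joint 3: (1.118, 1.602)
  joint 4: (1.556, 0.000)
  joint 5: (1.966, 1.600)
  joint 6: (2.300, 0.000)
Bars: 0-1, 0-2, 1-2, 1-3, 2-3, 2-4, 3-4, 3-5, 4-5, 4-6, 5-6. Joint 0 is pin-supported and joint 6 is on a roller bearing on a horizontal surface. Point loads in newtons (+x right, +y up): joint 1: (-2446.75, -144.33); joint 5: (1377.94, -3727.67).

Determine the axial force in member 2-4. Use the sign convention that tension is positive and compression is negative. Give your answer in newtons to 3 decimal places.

-35.837

N=7 nodes, M=11 members, R=3 reactions → 2N=14, M+R=14
member 0 (0-1): L=1.5088, (cx,cy)=(0.2671,0.9637)
member 1 (0-2): L=0.7430, (cx,cy)=(1.0000,0.0000)
member 2 (1-2): L=1.4932, (cx,cy)=(0.2277,-0.9737)
member 3 (1-3): L=0.7302, (cx,cy)=(0.9792,0.2027)
member 4 (2-3): L=1.6453, (cx,cy)=(0.2279,0.9737)
member 5 (2-4): L=0.8130, (cx,cy)=(1.0000,0.0000)
member 6 (3-4): L=1.6608, (cx,cy)=(0.2637,-0.9646)
member 7 (3-5): L=0.8480, (cx,cy)=(1.0000,-0.0024)
member 8 (4-5): L=1.6517, (cx,cy)=(0.2482,0.9687)
member 9 (4-6): L=0.7440, (cx,cy)=(1.0000,0.0000)
member 10 (5-6): L=1.6345, (cx,cy)=(0.2043,-0.9789)
solve A·x = −loads:
  F[0-1] = -1295.6389 N (compression)
  F[0-2] = -722.7489 N (compression)
  F[1-2] = +1507.6114 N (tension)
  F[1-3] = +1794.6671 N (tension)
  F[2-3] = -1507.6932 N (compression)
  F[2-4] = -35.8375 N (compression)
  F[3-4] = +1142.0459 N (tension)
  F[3-5] = +1112.5902 N (tension)
  F[4-5] = -1137.2071 N (compression)
  F[4-6] = +547.6414 N (tension)
  F[5-6] = -2679.9826 N (compression)
  Rx@0 = +1068.8100 N
  Ry@0 = +1248.5680 N
  Ry@6 = +2623.4320 N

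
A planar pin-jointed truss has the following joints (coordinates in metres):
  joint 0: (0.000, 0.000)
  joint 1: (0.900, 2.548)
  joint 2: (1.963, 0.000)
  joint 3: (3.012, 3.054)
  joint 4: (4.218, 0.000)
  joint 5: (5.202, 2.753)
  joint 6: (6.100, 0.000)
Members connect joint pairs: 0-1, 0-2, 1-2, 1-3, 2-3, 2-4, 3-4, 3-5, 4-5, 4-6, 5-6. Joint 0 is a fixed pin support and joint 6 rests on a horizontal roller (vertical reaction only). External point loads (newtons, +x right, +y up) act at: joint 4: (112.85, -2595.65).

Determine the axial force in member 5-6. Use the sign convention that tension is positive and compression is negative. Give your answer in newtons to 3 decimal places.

-1887.900

N=7 nodes, M=11 members, R=3 reactions → 2N=14, M+R=14
member 0 (0-1): L=2.7023, (cx,cy)=(0.3331,0.9429)
member 1 (0-2): L=1.9630, (cx,cy)=(1.0000,0.0000)
member 2 (1-2): L=2.7608, (cx,cy)=(0.3850,-0.9229)
member 3 (1-3): L=2.1718, (cx,cy)=(0.9725,0.2330)
member 4 (2-3): L=3.2291, (cx,cy)=(0.3249,0.9458)
member 5 (2-4): L=2.2550, (cx,cy)=(1.0000,0.0000)
member 6 (3-4): L=3.2835, (cx,cy)=(0.3673,-0.9301)
member 7 (3-5): L=2.2106, (cx,cy)=(0.9907,-0.1362)
member 8 (4-5): L=2.9236, (cx,cy)=(0.3366,0.9417)
member 9 (4-6): L=1.8820, (cx,cy)=(1.0000,0.0000)
member 10 (5-6): L=2.8958, (cx,cy)=(0.3101,-0.9507)
solve A·x = −loads:
  F[0-1] = -849.3104 N (compression)
  F[0-2] = +395.7149 N (tension)
  F[1-2] = +722.1112 N (tension)
  F[1-3] = -576.7702 N (compression)
  F[2-3] = -704.6582 N (compression)
  F[2-4] = +902.6586 N (tension)
  F[3-4] = +1033.8225 N (tension)
  F[3-5] = -1180.5174 N (compression)
  F[4-5] = +1735.3303 N (tension)
  F[4-6] = +585.4543 N (tension)
  F[5-6] = -1887.8996 N (compression)
  Rx@0 = -112.8500 N
  Ry@0 = +800.8219 N
  Ry@6 = +1794.8281 N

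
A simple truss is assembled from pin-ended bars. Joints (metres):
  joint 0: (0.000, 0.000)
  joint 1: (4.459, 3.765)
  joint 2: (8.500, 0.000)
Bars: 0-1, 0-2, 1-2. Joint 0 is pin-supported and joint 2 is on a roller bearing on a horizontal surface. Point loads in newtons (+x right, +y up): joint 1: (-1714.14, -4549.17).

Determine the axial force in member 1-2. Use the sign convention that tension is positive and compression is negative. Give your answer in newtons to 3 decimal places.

N=3 nodes, M=3 members, R=3 reactions → 2N=6, M+R=6
member 0 (0-1): L=5.8359, (cx,cy)=(0.7641,0.6451)
member 1 (0-2): L=8.5000, (cx,cy)=(1.0000,0.0000)
member 2 (1-2): L=5.5231, (cx,cy)=(0.7317,-0.6817)
solve A·x = −loads:
  F[0-1] = -4529.2160 N (compression)
  F[0-2] = +1746.4610 N (tension)
  F[1-2] = -2387.0136 N (compression)
  Rx@0 = +1714.1400 N
  Ry@0 = +2921.9921 N
  Ry@2 = +1627.1779 N

-2387.014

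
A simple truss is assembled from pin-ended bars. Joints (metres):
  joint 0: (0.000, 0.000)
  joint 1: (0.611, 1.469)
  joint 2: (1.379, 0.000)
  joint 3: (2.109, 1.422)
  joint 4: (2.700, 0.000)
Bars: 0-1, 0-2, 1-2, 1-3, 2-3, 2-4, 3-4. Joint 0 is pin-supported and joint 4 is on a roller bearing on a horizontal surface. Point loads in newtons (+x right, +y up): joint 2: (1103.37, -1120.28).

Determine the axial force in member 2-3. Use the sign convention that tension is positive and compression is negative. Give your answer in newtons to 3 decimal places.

624.715

N=5 nodes, M=7 members, R=3 reactions → 2N=10, M+R=10
member 0 (0-1): L=1.5910, (cx,cy)=(0.3840,0.9233)
member 1 (0-2): L=1.3790, (cx,cy)=(1.0000,0.0000)
member 2 (1-2): L=1.6576, (cx,cy)=(0.4633,-0.8862)
member 3 (1-3): L=1.4987, (cx,cy)=(0.9995,-0.0314)
member 4 (2-3): L=1.5984, (cx,cy)=(0.4567,0.8896)
member 5 (2-4): L=1.3210, (cx,cy)=(1.0000,0.0000)
member 6 (3-4): L=1.5399, (cx,cy)=(0.3838,-0.9234)
solve A·x = −loads:
  F[0-1] = -593.6276 N (compression)
  F[0-2] = +1331.3439 N (tension)
  F[1-2] = +637.0138 N (tension)
  F[1-3] = -523.3649 N (compression)
  F[2-3] = +624.7148 N (tension)
  F[2-4] = +237.8017 N (tension)
  F[3-4] = -619.6218 N (compression)
  Rx@0 = -1103.3700 N
  Ry@0 = +548.1074 N
  Ry@4 = +572.1726 N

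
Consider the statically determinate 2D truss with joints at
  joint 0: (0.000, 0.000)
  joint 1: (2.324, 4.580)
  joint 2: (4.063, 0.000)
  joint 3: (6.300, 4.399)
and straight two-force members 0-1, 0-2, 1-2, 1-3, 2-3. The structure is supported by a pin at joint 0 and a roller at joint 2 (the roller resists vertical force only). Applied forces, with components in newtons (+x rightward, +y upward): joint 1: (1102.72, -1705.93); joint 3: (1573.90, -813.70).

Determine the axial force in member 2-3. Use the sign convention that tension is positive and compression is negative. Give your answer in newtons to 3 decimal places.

N=4 nodes, M=5 members, R=3 reactions → 2N=8, M+R=8
member 0 (0-1): L=5.1359, (cx,cy)=(0.4525,0.8918)
member 1 (0-2): L=4.0630, (cx,cy)=(1.0000,0.0000)
member 2 (1-2): L=4.8990, (cx,cy)=(0.3550,-0.9349)
member 3 (1-3): L=3.9801, (cx,cy)=(0.9990,-0.0455)
member 4 (2-3): L=4.9351, (cx,cy)=(0.4533,0.8914)
solve A·x = −loads:
  F[0-1] = +2988.4008 N (tension)
  F[0-2] = +1324.3632 N (tension)
  F[1-2] = -4769.9411 N (compression)
  F[1-3] = +1944.7254 N (tension)
  F[2-3] = -813.6508 N (compression)
  Rx@0 = -2676.6200 N
  Ry@0 = -2664.9467 N
  Ry@2 = +5184.5767 N

-813.651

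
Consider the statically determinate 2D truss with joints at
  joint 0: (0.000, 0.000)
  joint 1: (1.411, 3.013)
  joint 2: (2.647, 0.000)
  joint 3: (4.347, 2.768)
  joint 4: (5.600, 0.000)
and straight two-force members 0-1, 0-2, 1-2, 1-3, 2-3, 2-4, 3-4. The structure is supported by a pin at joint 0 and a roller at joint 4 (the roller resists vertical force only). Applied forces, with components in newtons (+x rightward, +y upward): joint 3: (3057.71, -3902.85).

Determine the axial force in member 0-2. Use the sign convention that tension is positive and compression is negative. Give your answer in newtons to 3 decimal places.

2758.876

N=5 nodes, M=7 members, R=3 reactions → 2N=10, M+R=10
member 0 (0-1): L=3.3270, (cx,cy)=(0.4241,0.9056)
member 1 (0-2): L=2.6470, (cx,cy)=(1.0000,0.0000)
member 2 (1-2): L=3.2567, (cx,cy)=(0.3795,-0.9252)
member 3 (1-3): L=2.9462, (cx,cy)=(0.9965,-0.0832)
member 4 (2-3): L=3.2484, (cx,cy)=(0.5233,0.8521)
member 5 (2-4): L=2.9530, (cx,cy)=(1.0000,0.0000)
member 6 (3-4): L=3.0384, (cx,cy)=(0.4124,-0.9110)
solve A·x = −loads:
  F[0-1] = +704.6265 N (tension)
  F[0-2] = +2758.8760 N (tension)
  F[1-2] = -742.0813 N (compression)
  F[1-3] = +582.4932 N (tension)
  F[2-3] = +805.7035 N (tension)
  F[2-4] = +2055.5762 N (tension)
  F[3-4] = -4984.5561 N (compression)
  Rx@0 = -3057.7100 N
  Ry@0 = -638.1197 N
  Ry@4 = +4540.9697 N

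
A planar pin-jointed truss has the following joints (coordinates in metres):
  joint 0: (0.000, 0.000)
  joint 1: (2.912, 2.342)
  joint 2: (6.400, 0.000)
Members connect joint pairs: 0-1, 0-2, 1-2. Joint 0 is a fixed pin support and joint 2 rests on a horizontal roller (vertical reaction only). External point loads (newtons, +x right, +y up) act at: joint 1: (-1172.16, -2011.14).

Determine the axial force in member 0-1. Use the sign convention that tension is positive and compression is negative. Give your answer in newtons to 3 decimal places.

-2433.332

N=3 nodes, M=3 members, R=3 reactions → 2N=6, M+R=6
member 0 (0-1): L=3.7369, (cx,cy)=(0.7792,0.6267)
member 1 (0-2): L=6.4000, (cx,cy)=(1.0000,0.0000)
member 2 (1-2): L=4.2013, (cx,cy)=(0.8302,-0.5574)
solve A·x = −loads:
  F[0-1] = -2433.3318 N (compression)
  F[0-2] = +724.0078 N (tension)
  F[1-2] = -872.0729 N (compression)
  Rx@0 = +1172.1600 N
  Ry@0 = +1525.0086 N
  Ry@2 = +486.1314 N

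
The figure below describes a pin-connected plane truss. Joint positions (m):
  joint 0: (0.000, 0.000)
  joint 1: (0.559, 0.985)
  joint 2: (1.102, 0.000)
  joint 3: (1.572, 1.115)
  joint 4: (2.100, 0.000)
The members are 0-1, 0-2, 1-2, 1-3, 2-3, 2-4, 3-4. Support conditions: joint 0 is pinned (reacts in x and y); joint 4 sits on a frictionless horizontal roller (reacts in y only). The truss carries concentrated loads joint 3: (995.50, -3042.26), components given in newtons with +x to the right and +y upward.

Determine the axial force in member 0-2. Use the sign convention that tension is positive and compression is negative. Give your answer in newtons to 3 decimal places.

N=5 nodes, M=7 members, R=3 reactions → 2N=10, M+R=10
member 0 (0-1): L=1.1326, (cx,cy)=(0.4936,0.8697)
member 1 (0-2): L=1.1020, (cx,cy)=(1.0000,0.0000)
member 2 (1-2): L=1.1248, (cx,cy)=(0.4828,-0.8757)
member 3 (1-3): L=1.0213, (cx,cy)=(0.9919,0.1273)
member 4 (2-3): L=1.2100, (cx,cy)=(0.3884,0.9215)
member 5 (2-4): L=0.9980, (cx,cy)=(1.0000,0.0000)
member 6 (3-4): L=1.2337, (cx,cy)=(0.4280,-0.9038)
solve A·x = −loads:
  F[0-1] = -271.7561 N (compression)
  F[0-2] = +1129.6305 N (tension)
  F[1-2] = +233.6937 N (tension)
  F[1-3] = -248.9764 N (compression)
  F[2-3] = -222.0953 N (compression)
  F[2-4] = +1328.7189 N (tension)
  F[3-4] = -3104.6153 N (compression)
  Rx@0 = -995.5000 N
  Ry@0 = +236.3480 N
  Ry@4 = +2805.9120 N

1129.630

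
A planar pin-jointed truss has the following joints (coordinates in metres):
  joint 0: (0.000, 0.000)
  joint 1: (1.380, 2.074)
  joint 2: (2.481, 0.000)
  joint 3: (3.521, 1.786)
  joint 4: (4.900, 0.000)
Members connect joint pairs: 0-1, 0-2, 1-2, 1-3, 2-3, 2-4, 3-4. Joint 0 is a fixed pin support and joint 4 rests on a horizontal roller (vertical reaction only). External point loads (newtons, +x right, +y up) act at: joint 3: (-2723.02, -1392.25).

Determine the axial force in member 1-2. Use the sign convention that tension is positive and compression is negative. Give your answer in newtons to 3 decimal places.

1838.895

N=5 nodes, M=7 members, R=3 reactions → 2N=10, M+R=10
member 0 (0-1): L=2.4912, (cx,cy)=(0.5540,0.8325)
member 1 (0-2): L=2.4810, (cx,cy)=(1.0000,0.0000)
member 2 (1-2): L=2.3481, (cx,cy)=(0.4689,-0.8833)
member 3 (1-3): L=2.1603, (cx,cy)=(0.9911,-0.1333)
member 4 (2-3): L=2.0667, (cx,cy)=(0.5032,0.8642)
member 5 (2-4): L=2.4190, (cx,cy)=(1.0000,0.0000)
member 6 (3-4): L=2.2564, (cx,cy)=(0.6111,-0.7915)
solve A·x = −loads:
  F[0-1] = -1662.7733 N (compression)
  F[0-2] = -1801.9120 N (compression)
  F[1-2] = +1838.8949 N (tension)
  F[1-3] = -1799.4011 N (compression)
  F[2-3] = -1879.5266 N (compression)
  F[2-4] = +6.1137 N (tension)
  F[3-4] = -10.0036 N (compression)
  Rx@0 = +2723.0200 N
  Ry@0 = +1384.3319 N
  Ry@4 = +7.9181 N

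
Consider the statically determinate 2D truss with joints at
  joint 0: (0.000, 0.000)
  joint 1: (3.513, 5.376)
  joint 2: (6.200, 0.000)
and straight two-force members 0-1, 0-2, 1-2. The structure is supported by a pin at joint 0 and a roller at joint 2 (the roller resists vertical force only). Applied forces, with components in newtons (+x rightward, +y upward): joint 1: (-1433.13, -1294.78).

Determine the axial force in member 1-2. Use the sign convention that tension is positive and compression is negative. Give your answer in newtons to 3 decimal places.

569.063

N=3 nodes, M=3 members, R=3 reactions → 2N=6, M+R=6
member 0 (0-1): L=6.4220, (cx,cy)=(0.5470,0.8371)
member 1 (0-2): L=6.2000, (cx,cy)=(1.0000,0.0000)
member 2 (1-2): L=6.0101, (cx,cy)=(0.4471,-0.8945)
solve A·x = −loads:
  F[0-1] = -2154.7786 N (compression)
  F[0-2] = -254.4170 N (compression)
  F[1-2] = +569.0631 N (tension)
  Rx@0 = +1433.1300 N
  Ry@0 = +1803.8033 N
  Ry@2 = -509.0233 N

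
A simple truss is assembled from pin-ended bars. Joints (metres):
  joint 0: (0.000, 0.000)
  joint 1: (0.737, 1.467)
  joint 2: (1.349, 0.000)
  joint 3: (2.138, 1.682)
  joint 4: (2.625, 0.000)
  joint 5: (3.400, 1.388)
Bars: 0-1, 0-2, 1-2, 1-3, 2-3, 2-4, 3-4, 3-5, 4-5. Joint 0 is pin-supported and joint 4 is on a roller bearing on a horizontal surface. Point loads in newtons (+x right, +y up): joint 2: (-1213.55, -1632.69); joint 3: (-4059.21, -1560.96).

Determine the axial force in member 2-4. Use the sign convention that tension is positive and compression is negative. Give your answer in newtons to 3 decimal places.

N=6 nodes, M=9 members, R=3 reactions → 2N=12, M+R=12
member 0 (0-1): L=1.6417, (cx,cy)=(0.4489,0.8936)
member 1 (0-2): L=1.3490, (cx,cy)=(1.0000,0.0000)
member 2 (1-2): L=1.5895, (cx,cy)=(0.3850,-0.9229)
member 3 (1-3): L=1.4174, (cx,cy)=(0.9884,0.1517)
member 4 (2-3): L=1.8579, (cx,cy)=(0.4247,0.9053)
member 5 (2-4): L=1.2760, (cx,cy)=(1.0000,0.0000)
member 6 (3-4): L=1.7511, (cx,cy)=(0.2781,-0.9605)
member 7 (3-5): L=1.2958, (cx,cy)=(0.9739,-0.2269)
member 8 (4-5): L=1.5897, (cx,cy)=(0.4875,0.8731)
solve A·x = −loads:
  F[0-1] = -4123.0275 N (compression)
  F[0-2] = -3421.8575 N (compression)
  F[1-2] = +3462.5259 N (tension)
  F[1-3] = -3221.3098 N (compression)
  F[2-3] = -1726.3161 N (compression)
  F[2-4] = -142.0393 N (compression)
  F[3-4] = +510.7242 N (tension)
  F[3-5] = +0.0000 N (tension)
  F[4-5] = -0.0000 N (compression)
  Rx@0 = +5272.7600 N
  Ry@0 = +3684.2252 N
  Ry@4 = -490.5752 N

-142.039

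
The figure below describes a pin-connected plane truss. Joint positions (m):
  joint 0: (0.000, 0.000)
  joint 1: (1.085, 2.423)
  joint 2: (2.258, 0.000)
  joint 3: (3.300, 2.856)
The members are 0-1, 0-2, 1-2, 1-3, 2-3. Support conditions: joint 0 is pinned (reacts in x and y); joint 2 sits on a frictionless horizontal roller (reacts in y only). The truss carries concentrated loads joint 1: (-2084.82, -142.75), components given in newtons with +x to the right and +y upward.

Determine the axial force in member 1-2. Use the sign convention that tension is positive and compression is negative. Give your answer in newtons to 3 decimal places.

N=4 nodes, M=5 members, R=3 reactions → 2N=8, M+R=8
member 0 (0-1): L=2.6548, (cx,cy)=(0.4087,0.9127)
member 1 (0-2): L=2.2580, (cx,cy)=(1.0000,0.0000)
member 2 (1-2): L=2.6920, (cx,cy)=(0.4357,-0.9001)
member 3 (1-3): L=2.2569, (cx,cy)=(0.9814,0.1919)
member 4 (2-3): L=3.0401, (cx,cy)=(0.3427,0.9394)
solve A·x = −loads:
  F[0-1] = -2532.4722 N (compression)
  F[0-2] = -1049.8286 N (compression)
  F[1-2] = +2409.3243 N (tension)
  F[1-3] = +0.0000 N (tension)
  F[2-3] = -0.0000 N (compression)
  Rx@0 = +2084.8200 N
  Ry@0 = +2311.3218 N
  Ry@2 = -2168.5718 N

2409.324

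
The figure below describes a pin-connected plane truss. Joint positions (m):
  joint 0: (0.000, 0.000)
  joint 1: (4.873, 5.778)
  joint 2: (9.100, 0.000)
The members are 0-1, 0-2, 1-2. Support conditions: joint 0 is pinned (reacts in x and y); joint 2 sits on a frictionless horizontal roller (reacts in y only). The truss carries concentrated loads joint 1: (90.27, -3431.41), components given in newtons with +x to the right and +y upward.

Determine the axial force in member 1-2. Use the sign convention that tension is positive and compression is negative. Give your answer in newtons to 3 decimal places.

N=3 nodes, M=3 members, R=3 reactions → 2N=6, M+R=6
member 0 (0-1): L=7.5585, (cx,cy)=(0.6447,0.7644)
member 1 (0-2): L=9.1000, (cx,cy)=(1.0000,0.0000)
member 2 (1-2): L=7.1591, (cx,cy)=(0.5904,-0.8071)
solve A·x = −loads:
  F[0-1] = -2010.1043 N (compression)
  F[0-2] = +1386.1880 N (tension)
  F[1-2] = -2347.7332 N (compression)
  Rx@0 = -90.2700 N
  Ry@0 = +1536.5923 N
  Ry@2 = +1894.8177 N

-2347.733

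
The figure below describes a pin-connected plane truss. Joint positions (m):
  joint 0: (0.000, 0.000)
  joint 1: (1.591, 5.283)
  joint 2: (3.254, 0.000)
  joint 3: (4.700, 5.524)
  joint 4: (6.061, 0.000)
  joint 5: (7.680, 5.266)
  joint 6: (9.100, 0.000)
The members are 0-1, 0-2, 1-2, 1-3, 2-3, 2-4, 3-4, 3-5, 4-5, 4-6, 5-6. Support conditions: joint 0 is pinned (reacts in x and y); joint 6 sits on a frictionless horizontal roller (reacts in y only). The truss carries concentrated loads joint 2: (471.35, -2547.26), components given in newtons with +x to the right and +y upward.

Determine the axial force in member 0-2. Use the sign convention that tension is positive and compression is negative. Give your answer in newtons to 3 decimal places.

N=7 nodes, M=11 members, R=3 reactions → 2N=14, M+R=14
member 0 (0-1): L=5.5174, (cx,cy)=(0.2884,0.9575)
member 1 (0-2): L=3.2540, (cx,cy)=(1.0000,0.0000)
member 2 (1-2): L=5.5386, (cx,cy)=(0.3003,-0.9539)
member 3 (1-3): L=3.1183, (cx,cy)=(0.9970,0.0773)
member 4 (2-3): L=5.7101, (cx,cy)=(0.2532,0.9674)
member 5 (2-4): L=2.8070, (cx,cy)=(1.0000,0.0000)
member 6 (3-4): L=5.6892, (cx,cy)=(0.2392,-0.9710)
member 7 (3-5): L=2.9911, (cx,cy)=(0.9963,-0.0863)
member 8 (4-5): L=5.5093, (cx,cy)=(0.2939,0.9558)
member 9 (4-6): L=3.0390, (cx,cy)=(1.0000,0.0000)
member 10 (5-6): L=5.4541, (cx,cy)=(0.2604,-0.9655)
solve A·x = −loads:
  F[0-1] = -1709.0005 N (compression)
  F[0-2] = +964.1609 N (tension)
  F[1-2] = +1635.6049 N (tension)
  F[1-3] = -986.8668 N (compression)
  F[2-3] = +1020.3850 N (tension)
  F[2-4] = +725.5184 N (tension)
  F[3-4] = -892.4386 N (compression)
  F[3-5] = -513.9397 N (compression)
  F[4-5] = +906.5540 N (tension)
  F[4-6] = +245.6162 N (tension)
  F[5-6] = -943.3901 N (compression)
  Rx@0 = -471.3500 N
  Ry@0 = +1636.4046 N
  Ry@6 = +910.8554 N

964.161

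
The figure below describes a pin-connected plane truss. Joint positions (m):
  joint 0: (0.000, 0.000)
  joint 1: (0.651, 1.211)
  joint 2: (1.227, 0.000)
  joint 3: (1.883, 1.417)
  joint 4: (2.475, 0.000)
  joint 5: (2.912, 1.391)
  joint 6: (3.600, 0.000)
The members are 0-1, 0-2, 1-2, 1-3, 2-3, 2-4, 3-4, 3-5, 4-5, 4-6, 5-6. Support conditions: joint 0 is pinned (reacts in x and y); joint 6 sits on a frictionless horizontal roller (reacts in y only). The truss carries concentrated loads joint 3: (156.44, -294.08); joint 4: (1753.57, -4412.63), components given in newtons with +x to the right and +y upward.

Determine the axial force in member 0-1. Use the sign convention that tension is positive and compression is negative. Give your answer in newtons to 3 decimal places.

-1654.898

N=7 nodes, M=11 members, R=3 reactions → 2N=14, M+R=14
member 0 (0-1): L=1.3749, (cx,cy)=(0.4735,0.8808)
member 1 (0-2): L=1.2270, (cx,cy)=(1.0000,0.0000)
member 2 (1-2): L=1.3410, (cx,cy)=(0.4295,-0.9031)
member 3 (1-3): L=1.2491, (cx,cy)=(0.9863,0.1649)
member 4 (2-3): L=1.5615, (cx,cy)=(0.4201,0.9075)
member 5 (2-4): L=1.2480, (cx,cy)=(1.0000,0.0000)
member 6 (3-4): L=1.5357, (cx,cy)=(0.3855,-0.9227)
member 7 (3-5): L=1.0293, (cx,cy)=(0.9997,-0.0253)
member 8 (4-5): L=1.4580, (cx,cy)=(0.2997,0.9540)
member 9 (4-6): L=1.1250, (cx,cy)=(1.0000,0.0000)
member 10 (5-6): L=1.5518, (cx,cy)=(0.4433,-0.8964)
solve A·x = −loads:
  F[0-1] = -1654.8975 N (compression)
  F[0-2] = +2693.5915 N (tension)
  F[1-2] = +1360.8009 N (tension)
  F[1-3] = -1387.0769 N (compression)
  F[2-3] = -1354.1758 N (compression)
  F[2-4] = +3847.0020 N (tension)
  F[3-4] = +1332.4045 N (tension)
  F[3-5] = -2607.8976 N (compression)
  F[4-5] = +3336.5988 N (tension)
  F[4-6] = +1607.0215 N (tension)
  F[5-6] = -3624.7811 N (compression)
  Rx@0 = -1910.0100 N
  Ry@0 = +1457.6302 N
  Ry@6 = +3249.0798 N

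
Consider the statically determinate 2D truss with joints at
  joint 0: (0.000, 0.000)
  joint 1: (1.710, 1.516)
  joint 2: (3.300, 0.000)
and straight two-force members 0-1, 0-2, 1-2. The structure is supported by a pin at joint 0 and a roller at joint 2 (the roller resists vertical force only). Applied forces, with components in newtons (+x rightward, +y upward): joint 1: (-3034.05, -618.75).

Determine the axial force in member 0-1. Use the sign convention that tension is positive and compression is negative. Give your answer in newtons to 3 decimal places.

-2550.477

N=3 nodes, M=3 members, R=3 reactions → 2N=6, M+R=6
member 0 (0-1): L=2.2852, (cx,cy)=(0.7483,0.6634)
member 1 (0-2): L=3.3000, (cx,cy)=(1.0000,0.0000)
member 2 (1-2): L=2.1969, (cx,cy)=(0.7237,-0.6901)
solve A·x = −loads:
  F[0-1] = -2550.4766 N (compression)
  F[0-2] = -1125.5849 N (compression)
  F[1-2] = +1555.2163 N (tension)
  Rx@0 = +3034.0500 N
  Ry@0 = +1691.9492 N
  Ry@2 = -1073.1992 N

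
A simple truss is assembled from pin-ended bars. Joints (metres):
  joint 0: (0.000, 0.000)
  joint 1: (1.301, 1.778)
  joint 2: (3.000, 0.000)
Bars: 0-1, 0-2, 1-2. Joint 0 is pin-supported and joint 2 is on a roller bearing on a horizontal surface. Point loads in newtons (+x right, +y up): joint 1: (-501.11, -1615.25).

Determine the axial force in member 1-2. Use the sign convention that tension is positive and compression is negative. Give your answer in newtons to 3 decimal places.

-558.087

N=3 nodes, M=3 members, R=3 reactions → 2N=6, M+R=6
member 0 (0-1): L=2.2032, (cx,cy)=(0.5905,0.8070)
member 1 (0-2): L=3.0000, (cx,cy)=(1.0000,0.0000)
member 2 (1-2): L=2.4592, (cx,cy)=(0.6909,-0.7230)
solve A·x = −loads:
  F[0-1] = -1501.5161 N (compression)
  F[0-2] = +385.5611 N (tension)
  F[1-2] = -558.0866 N (compression)
  Rx@0 = +501.1100 N
  Ry@0 = +1211.7611 N
  Ry@2 = +403.4889 N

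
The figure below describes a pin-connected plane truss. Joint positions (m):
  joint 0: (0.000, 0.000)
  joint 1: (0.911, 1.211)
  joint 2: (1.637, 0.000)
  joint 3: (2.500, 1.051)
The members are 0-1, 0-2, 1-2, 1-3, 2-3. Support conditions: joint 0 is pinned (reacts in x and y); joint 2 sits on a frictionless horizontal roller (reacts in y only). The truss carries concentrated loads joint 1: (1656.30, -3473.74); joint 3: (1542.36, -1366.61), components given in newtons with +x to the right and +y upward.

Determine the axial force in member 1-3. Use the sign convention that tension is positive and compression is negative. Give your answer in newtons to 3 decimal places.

N=4 nodes, M=5 members, R=3 reactions → 2N=8, M+R=8
member 0 (0-1): L=1.5154, (cx,cy)=(0.6012,0.7991)
member 1 (0-2): L=1.6370, (cx,cy)=(1.0000,0.0000)
member 2 (1-2): L=1.4119, (cx,cy)=(0.5142,-0.8577)
member 3 (1-3): L=1.5970, (cx,cy)=(0.9950,-0.1002)
member 4 (2-3): L=1.3599, (cx,cy)=(0.6346,0.7728)
solve A·x = −loads:
  F[0-1] = +1746.1371 N (tension)
  F[0-2] = +2148.9509 N (tension)
  F[1-2] = -5966.0156 N (compression)
  F[1-3] = +2473.4791 N (tension)
  F[2-3] = -1447.6473 N (compression)
  Rx@0 = -3198.6600 N
  Ry@0 = -1395.3872 N
  Ry@2 = +6235.7372 N

2473.479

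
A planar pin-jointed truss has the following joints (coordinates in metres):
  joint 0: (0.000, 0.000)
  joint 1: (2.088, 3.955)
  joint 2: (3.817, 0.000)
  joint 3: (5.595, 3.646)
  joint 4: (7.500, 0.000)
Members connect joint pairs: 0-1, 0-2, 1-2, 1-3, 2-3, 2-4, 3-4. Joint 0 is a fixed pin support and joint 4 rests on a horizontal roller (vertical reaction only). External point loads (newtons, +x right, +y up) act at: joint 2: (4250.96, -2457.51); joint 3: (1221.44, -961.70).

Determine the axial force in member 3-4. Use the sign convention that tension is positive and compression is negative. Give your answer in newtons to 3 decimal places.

-2890.541

N=5 nodes, M=7 members, R=3 reactions → 2N=10, M+R=10
member 0 (0-1): L=4.4723, (cx,cy)=(0.4669,0.8843)
member 1 (0-2): L=3.8170, (cx,cy)=(1.0000,0.0000)
member 2 (1-2): L=4.3164, (cx,cy)=(0.4006,-0.9163)
member 3 (1-3): L=3.5206, (cx,cy)=(0.9961,-0.0878)
member 4 (2-3): L=4.0564, (cx,cy)=(0.4383,0.8988)
member 5 (2-4): L=3.6830, (cx,cy)=(1.0000,0.0000)
member 6 (3-4): L=4.1137, (cx,cy)=(0.4631,-0.8863)
solve A·x = −loads:
  F[0-1] = -969.4282 N (compression)
  F[0-2] = +5924.9973 N (tension)
  F[1-2] = +1018.3807 N (tension)
  F[1-3] = -863.8573 N (compression)
  F[2-3] = +1695.9997 N (tension)
  F[2-4] = +1338.5784 N (tension)
  F[3-4] = -2890.5405 N (compression)
  Rx@0 = -5472.4000 N
  Ry@0 = +857.2903 N
  Ry@4 = +2561.9197 N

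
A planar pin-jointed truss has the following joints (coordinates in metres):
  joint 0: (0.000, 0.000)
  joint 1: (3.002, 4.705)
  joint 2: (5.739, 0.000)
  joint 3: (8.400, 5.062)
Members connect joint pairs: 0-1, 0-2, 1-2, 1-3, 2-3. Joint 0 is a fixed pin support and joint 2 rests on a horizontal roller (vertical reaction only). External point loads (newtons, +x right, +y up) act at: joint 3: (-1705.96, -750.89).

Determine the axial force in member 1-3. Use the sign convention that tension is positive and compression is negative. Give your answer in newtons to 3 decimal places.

N=4 nodes, M=5 members, R=3 reactions → 2N=8, M+R=8
member 0 (0-1): L=5.5811, (cx,cy)=(0.5379,0.8430)
member 1 (0-2): L=5.7390, (cx,cy)=(1.0000,0.0000)
member 2 (1-2): L=5.4432, (cx,cy)=(0.5028,-0.8644)
member 3 (1-3): L=5.4098, (cx,cy)=(0.9978,0.0660)
member 4 (2-3): L=5.7188, (cx,cy)=(0.4653,0.8851)
solve A·x = −loads:
  F[0-1] = -1371.9167 N (compression)
  F[0-2] = -968.0283 N (compression)
  F[1-2] = +1234.0679 N (tension)
  F[1-3] = -1361.4272 N (compression)
  F[2-3] = -746.8201 N (compression)
  Rx@0 = +1705.9600 N
  Ry@0 = +1156.5519 N
  Ry@2 = -405.6619 N

-1361.427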